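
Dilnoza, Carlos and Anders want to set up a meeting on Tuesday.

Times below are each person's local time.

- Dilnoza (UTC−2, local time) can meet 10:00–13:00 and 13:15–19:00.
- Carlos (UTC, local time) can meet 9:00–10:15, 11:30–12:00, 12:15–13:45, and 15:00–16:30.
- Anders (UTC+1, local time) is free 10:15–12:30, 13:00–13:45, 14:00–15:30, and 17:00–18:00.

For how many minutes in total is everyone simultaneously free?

105 minutes

Dilnoza → UTC: 12:00–15:00, 15:15–21:00.
Carlos → UTC: 09:00–10:15, 11:30–12:00, 12:15–13:45, 15:00–16:30.
Anders → UTC: 09:15–11:30, 12:00–12:45, 13:00–14:30, 16:00–17:00.
Dilnoza ∩ Carlos: 12:15–13:45, 15:15–16:30.
Dilnoza ∩ Carlos ∩ Anders: 12:15–12:45, 13:00–13:45, 16:00–16:30.
Total common minutes: 30 + 45 + 30 = 105.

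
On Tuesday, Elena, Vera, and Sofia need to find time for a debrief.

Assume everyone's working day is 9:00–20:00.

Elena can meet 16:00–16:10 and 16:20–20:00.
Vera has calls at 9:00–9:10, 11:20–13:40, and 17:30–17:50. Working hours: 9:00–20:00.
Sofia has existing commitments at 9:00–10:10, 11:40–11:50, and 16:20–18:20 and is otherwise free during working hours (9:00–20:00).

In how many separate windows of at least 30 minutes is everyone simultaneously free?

Vera free within 09:00–20:00: 09:10–11:20, 13:40–17:30, 17:50–20:00.
Sofia free within 09:00–20:00: 10:10–11:40, 11:50–16:20, 18:20–20:00.
Elena ∩ Vera: 16:00–16:10, 16:20–17:30, 17:50–20:00.
Elena ∩ Vera ∩ Sofia: 16:00–16:10, 18:20–20:00.
Windows ≥ 30 min: 18:20–20:00.
That's 1 window.

1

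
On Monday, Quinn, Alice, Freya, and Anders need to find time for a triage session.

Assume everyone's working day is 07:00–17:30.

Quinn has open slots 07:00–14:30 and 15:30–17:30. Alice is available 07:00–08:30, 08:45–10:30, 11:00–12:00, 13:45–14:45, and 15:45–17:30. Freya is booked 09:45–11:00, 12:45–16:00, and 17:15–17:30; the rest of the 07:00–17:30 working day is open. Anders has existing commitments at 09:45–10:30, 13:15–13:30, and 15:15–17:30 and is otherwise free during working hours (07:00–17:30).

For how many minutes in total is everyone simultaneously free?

210 minutes

Freya free within 07:00–17:30: 07:00–09:45, 11:00–12:45, 16:00–17:15.
Anders free within 07:00–17:30: 07:00–09:45, 10:30–13:15, 13:30–15:15.
Quinn ∩ Alice: 07:00–08:30, 08:45–10:30, 11:00–12:00, 13:45–14:30, 15:45–17:30.
Quinn ∩ Alice ∩ Freya: 07:00–08:30, 08:45–09:45, 11:00–12:00, 16:00–17:15.
Quinn ∩ Alice ∩ Freya ∩ Anders: 07:00–08:30, 08:45–09:45, 11:00–12:00.
Total common minutes: 90 + 60 + 60 = 210.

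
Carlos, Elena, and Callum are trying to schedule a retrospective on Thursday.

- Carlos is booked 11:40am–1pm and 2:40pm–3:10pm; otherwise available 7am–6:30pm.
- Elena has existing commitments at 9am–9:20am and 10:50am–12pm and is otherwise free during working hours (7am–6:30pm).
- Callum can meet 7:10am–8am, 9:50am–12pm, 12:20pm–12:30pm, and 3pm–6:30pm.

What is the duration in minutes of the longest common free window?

Carlos free within 07:00–18:30: 07:00–11:40, 13:00–14:40, 15:10–18:30.
Elena free within 07:00–18:30: 07:00–09:00, 09:20–10:50, 12:00–18:30.
Carlos ∩ Elena: 07:00–09:00, 09:20–10:50, 13:00–14:40, 15:10–18:30.
Carlos ∩ Elena ∩ Callum: 07:10–08:00, 09:50–10:50, 15:10–18:30.
Common window lengths: 50, 60, 200 min; longest is 200.

200 minutes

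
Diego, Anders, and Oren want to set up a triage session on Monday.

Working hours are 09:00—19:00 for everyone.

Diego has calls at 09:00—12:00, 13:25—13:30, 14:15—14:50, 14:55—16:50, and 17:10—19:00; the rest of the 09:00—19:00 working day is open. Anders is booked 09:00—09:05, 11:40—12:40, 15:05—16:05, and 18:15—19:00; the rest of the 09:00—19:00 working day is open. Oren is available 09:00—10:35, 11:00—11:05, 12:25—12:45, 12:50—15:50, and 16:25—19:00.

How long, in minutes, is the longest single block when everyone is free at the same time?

Diego free within 09:00–19:00: 12:00–13:25, 13:30–14:15, 14:50–14:55, 16:50–17:10.
Anders free within 09:00–19:00: 09:05–11:40, 12:40–15:05, 16:05–18:15.
Diego ∩ Anders: 12:40–13:25, 13:30–14:15, 14:50–14:55, 16:50–17:10.
Diego ∩ Anders ∩ Oren: 12:40–12:45, 12:50–13:25, 13:30–14:15, 14:50–14:55, 16:50–17:10.
Common window lengths: 5, 35, 45, 5, 20 min; longest is 45.

45 minutes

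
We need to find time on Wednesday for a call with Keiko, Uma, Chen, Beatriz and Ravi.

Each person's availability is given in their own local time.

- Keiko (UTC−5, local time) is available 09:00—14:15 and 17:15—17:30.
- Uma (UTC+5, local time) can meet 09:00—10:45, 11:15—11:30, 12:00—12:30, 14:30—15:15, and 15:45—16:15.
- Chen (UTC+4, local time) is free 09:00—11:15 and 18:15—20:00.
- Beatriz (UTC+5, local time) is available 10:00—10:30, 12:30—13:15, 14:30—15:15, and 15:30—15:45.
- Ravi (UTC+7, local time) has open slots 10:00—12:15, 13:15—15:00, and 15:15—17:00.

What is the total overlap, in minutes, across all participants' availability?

0 minutes

Keiko → UTC: 14:00–19:15, 22:15–22:30.
Uma → UTC: 04:00–05:45, 06:15–06:30, 07:00–07:30, 09:30–10:15, 10:45–11:15.
Chen → UTC: 05:00–07:15, 14:15–16:00.
Beatriz → UTC: 05:00–05:30, 07:30–08:15, 09:30–10:15, 10:30–10:45.
Ravi → UTC: 03:00–05:15, 06:15–08:00, 08:15–10:00.
Keiko ∩ Uma: (none).
Keiko ∩ Uma ∩ Chen: (none).
Keiko ∩ Uma ∩ Chen ∩ Beatriz: (none).
Keiko ∩ Uma ∩ Chen ∩ Beatriz ∩ Ravi: (none).
Total common minutes: 0.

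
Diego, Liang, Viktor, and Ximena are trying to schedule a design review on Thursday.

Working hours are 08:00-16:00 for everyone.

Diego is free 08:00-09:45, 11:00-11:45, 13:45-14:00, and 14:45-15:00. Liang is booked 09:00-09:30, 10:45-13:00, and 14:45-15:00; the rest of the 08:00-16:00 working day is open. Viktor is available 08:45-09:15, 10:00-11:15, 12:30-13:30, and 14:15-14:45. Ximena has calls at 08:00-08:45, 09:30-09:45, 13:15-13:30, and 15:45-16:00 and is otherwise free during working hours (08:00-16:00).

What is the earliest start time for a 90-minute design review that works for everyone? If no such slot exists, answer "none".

none

Liang free within 08:00–16:00: 08:00–09:00, 09:30–10:45, 13:00–14:45, 15:00–16:00.
Ximena free within 08:00–16:00: 08:45–09:30, 09:45–13:15, 13:30–15:45.
Diego ∩ Liang: 08:00–09:00, 09:30–09:45, 13:45–14:00.
Diego ∩ Liang ∩ Viktor: 08:45–09:00.
Diego ∩ Liang ∩ Viktor ∩ Ximena: 08:45–09:00.
Windows ≥ 90 min: (none).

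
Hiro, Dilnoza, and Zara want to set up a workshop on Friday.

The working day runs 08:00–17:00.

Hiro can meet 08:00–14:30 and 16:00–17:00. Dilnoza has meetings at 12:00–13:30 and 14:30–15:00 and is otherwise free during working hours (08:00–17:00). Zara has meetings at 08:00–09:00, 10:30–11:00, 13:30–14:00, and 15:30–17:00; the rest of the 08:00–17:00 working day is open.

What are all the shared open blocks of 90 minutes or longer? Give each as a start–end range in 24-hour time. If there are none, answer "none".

09:00–10:30

Dilnoza free within 08:00–17:00: 08:00–12:00, 13:30–14:30, 15:00–17:00.
Zara free within 08:00–17:00: 09:00–10:30, 11:00–13:30, 14:00–15:30.
Hiro ∩ Dilnoza: 08:00–12:00, 13:30–14:30, 16:00–17:00.
Hiro ∩ Dilnoza ∩ Zara: 09:00–10:30, 11:00–12:00, 14:00–14:30.
Windows ≥ 90 min: 09:00–10:30.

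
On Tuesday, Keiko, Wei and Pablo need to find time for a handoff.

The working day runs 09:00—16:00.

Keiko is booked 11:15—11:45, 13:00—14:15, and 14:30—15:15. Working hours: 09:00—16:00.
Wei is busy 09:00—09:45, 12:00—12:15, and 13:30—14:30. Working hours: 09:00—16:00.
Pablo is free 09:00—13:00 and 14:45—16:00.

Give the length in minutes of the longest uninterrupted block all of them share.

90 minutes

Keiko free within 09:00–16:00: 09:00–11:15, 11:45–13:00, 14:15–14:30, 15:15–16:00.
Wei free within 09:00–16:00: 09:45–12:00, 12:15–13:30, 14:30–16:00.
Keiko ∩ Wei: 09:45–11:15, 11:45–12:00, 12:15–13:00, 15:15–16:00.
Keiko ∩ Wei ∩ Pablo: 09:45–11:15, 11:45–12:00, 12:15–13:00, 15:15–16:00.
Common window lengths: 90, 15, 45, 45 min; longest is 90.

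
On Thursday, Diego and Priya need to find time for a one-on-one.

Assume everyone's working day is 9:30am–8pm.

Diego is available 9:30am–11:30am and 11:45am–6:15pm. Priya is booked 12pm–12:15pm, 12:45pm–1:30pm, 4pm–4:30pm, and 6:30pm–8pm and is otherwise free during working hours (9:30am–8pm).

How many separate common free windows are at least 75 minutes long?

Priya free within 09:30–20:00: 09:30–12:00, 12:15–12:45, 13:30–16:00, 16:30–18:30.
Diego ∩ Priya: 09:30–11:30, 11:45–12:00, 12:15–12:45, 13:30–16:00, 16:30–18:15.
Windows ≥ 75 min: 09:30–11:30, 13:30–16:00, 16:30–18:15.
That's 3 windows.

3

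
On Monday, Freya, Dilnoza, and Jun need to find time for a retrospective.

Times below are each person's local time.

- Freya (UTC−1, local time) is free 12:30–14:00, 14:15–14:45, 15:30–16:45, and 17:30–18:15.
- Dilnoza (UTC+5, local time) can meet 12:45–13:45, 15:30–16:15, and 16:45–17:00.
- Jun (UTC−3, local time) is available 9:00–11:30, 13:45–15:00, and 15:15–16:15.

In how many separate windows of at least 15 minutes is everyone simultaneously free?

0

Freya → UTC: 13:30–15:00, 15:15–15:45, 16:30–17:45, 18:30–19:15.
Dilnoza → UTC: 07:45–08:45, 10:30–11:15, 11:45–12:00.
Jun → UTC: 12:00–14:30, 16:45–18:00, 18:15–19:15.
Freya ∩ Dilnoza: (none).
Freya ∩ Dilnoza ∩ Jun: (none).
Windows ≥ 15 min: (none).
That's 0 windows.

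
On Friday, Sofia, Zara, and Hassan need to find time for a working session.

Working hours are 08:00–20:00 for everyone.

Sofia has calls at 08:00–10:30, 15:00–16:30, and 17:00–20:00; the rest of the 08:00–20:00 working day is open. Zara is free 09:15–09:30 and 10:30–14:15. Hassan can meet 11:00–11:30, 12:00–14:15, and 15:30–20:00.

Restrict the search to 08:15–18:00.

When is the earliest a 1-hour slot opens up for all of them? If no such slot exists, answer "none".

Sofia free within 08:00–20:00: 10:30–15:00, 16:30–17:00.
Sofia ∩ Zara: 10:30–14:15.
Sofia ∩ Zara ∩ Hassan: 11:00–11:30, 12:00–14:15.
Restricted to 08:15–18:00: 11:00–11:30, 12:00–14:15.
Windows ≥ 60 min: 12:00–14:15.
Earliest such window starts at 12:00.

12:00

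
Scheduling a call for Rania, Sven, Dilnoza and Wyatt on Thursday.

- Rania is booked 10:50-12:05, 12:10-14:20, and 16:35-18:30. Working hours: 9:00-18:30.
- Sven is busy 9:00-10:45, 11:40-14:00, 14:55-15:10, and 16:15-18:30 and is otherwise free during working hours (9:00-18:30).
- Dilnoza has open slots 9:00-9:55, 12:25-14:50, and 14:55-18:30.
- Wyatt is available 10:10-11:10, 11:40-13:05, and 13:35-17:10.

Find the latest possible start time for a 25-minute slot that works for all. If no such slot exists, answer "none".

Rania free within 09:00–18:30: 09:00–10:50, 12:05–12:10, 14:20–16:35.
Sven free within 09:00–18:30: 10:45–11:40, 14:00–14:55, 15:10–16:15.
Rania ∩ Sven: 10:45–10:50, 14:20–14:55, 15:10–16:15.
Rania ∩ Sven ∩ Dilnoza: 14:20–14:50, 15:10–16:15.
Rania ∩ Sven ∩ Dilnoza ∩ Wyatt: 14:20–14:50, 15:10–16:15.
Windows ≥ 25 min: 14:20–14:50, 15:10–16:15.
Latest start in the last window 15:10–16:15 is 16:15 − 25 min = 15:50.

15:50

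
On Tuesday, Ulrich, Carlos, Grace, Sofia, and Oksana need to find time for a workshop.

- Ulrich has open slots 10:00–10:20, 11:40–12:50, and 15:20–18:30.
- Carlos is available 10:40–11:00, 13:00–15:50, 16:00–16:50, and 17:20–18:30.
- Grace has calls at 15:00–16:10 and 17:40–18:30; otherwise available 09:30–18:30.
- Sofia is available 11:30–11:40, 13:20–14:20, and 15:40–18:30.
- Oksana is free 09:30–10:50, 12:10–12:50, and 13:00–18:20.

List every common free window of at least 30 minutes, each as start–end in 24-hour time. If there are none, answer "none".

16:10–16:50

Grace free within 09:30–18:30: 09:30–15:00, 16:10–17:40.
Ulrich ∩ Carlos: 15:20–15:50, 16:00–16:50, 17:20–18:30.
Ulrich ∩ Carlos ∩ Grace: 16:10–16:50, 17:20–17:40.
Ulrich ∩ Carlos ∩ Grace ∩ Sofia: 16:10–16:50, 17:20–17:40.
Ulrich ∩ Carlos ∩ Grace ∩ Sofia ∩ Oksana: 16:10–16:50, 17:20–17:40.
Windows ≥ 30 min: 16:10–16:50.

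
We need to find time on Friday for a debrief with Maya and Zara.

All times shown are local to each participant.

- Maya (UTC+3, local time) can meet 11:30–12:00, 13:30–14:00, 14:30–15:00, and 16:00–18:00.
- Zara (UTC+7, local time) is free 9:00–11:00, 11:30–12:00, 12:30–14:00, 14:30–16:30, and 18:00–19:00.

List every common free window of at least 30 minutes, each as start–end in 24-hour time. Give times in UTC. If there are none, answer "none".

08:30–09:00, 11:30–12:00

Maya → UTC: 08:30–09:00, 10:30–11:00, 11:30–12:00, 13:00–15:00.
Zara → UTC: 02:00–04:00, 04:30–05:00, 05:30–07:00, 07:30–09:30, 11:00–12:00.
Maya ∩ Zara: 08:30–09:00, 11:30–12:00.
Windows ≥ 30 min: 08:30–09:00, 11:30–12:00.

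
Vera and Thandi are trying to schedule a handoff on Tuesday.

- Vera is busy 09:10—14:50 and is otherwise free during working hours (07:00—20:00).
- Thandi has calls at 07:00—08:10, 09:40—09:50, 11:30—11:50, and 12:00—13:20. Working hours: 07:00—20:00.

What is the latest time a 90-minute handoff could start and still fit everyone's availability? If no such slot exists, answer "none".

18:30

Vera free within 07:00–20:00: 07:00–09:10, 14:50–20:00.
Thandi free within 07:00–20:00: 08:10–09:40, 09:50–11:30, 11:50–12:00, 13:20–20:00.
Vera ∩ Thandi: 08:10–09:10, 14:50–20:00.
Windows ≥ 90 min: 14:50–20:00.
Latest start in the last window 14:50–20:00 is 20:00 − 90 min = 18:30.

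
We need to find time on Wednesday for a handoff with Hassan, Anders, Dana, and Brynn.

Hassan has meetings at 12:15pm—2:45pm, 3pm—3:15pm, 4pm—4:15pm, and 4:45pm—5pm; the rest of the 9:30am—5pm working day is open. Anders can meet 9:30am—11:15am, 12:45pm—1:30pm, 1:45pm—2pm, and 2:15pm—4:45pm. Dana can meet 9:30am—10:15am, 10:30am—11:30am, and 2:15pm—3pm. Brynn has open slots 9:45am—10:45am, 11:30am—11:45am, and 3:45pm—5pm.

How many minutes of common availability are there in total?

45 minutes

Hassan free within 09:30–17:00: 09:30–12:15, 14:45–15:00, 15:15–16:00, 16:15–16:45.
Hassan ∩ Anders: 09:30–11:15, 14:45–15:00, 15:15–16:00, 16:15–16:45.
Hassan ∩ Anders ∩ Dana: 09:30–10:15, 10:30–11:15, 14:45–15:00.
Hassan ∩ Anders ∩ Dana ∩ Brynn: 09:45–10:15, 10:30–10:45.
Total common minutes: 30 + 15 = 45.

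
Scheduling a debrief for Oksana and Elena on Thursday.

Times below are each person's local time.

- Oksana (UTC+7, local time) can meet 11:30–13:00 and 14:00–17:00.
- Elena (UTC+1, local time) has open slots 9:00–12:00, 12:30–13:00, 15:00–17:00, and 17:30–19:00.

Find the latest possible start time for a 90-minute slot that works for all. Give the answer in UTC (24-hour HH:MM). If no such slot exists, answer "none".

Oksana → UTC: 04:30–06:00, 07:00–10:00.
Elena → UTC: 08:00–11:00, 11:30–12:00, 14:00–16:00, 16:30–18:00.
Oksana ∩ Elena: 08:00–10:00.
Windows ≥ 90 min: 08:00–10:00.
Latest start in the last window 08:00–10:00 is 10:00 − 90 min = 08:30.

08:30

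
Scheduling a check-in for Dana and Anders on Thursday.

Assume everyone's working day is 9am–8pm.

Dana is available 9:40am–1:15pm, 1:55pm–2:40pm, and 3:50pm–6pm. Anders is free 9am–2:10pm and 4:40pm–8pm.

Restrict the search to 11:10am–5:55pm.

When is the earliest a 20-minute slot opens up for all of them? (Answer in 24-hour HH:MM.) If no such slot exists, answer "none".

11:10

Dana ∩ Anders: 09:40–13:15, 13:55–14:10, 16:40–18:00.
Restricted to 11:10–17:55: 11:10–13:15, 13:55–14:10, 16:40–17:55.
Windows ≥ 20 min: 11:10–13:15, 16:40–17:55.
Earliest such window starts at 11:10.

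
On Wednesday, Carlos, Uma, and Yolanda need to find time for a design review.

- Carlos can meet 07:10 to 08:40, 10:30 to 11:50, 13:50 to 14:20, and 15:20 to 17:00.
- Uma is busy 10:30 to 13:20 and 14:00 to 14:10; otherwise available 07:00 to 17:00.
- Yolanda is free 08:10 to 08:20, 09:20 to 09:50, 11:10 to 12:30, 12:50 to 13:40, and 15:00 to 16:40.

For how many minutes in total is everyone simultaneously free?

Uma free within 07:00–17:00: 07:00–10:30, 13:20–14:00, 14:10–17:00.
Carlos ∩ Uma: 07:10–08:40, 13:50–14:00, 14:10–14:20, 15:20–17:00.
Carlos ∩ Uma ∩ Yolanda: 08:10–08:20, 15:20–16:40.
Total common minutes: 10 + 80 = 90.

90 minutes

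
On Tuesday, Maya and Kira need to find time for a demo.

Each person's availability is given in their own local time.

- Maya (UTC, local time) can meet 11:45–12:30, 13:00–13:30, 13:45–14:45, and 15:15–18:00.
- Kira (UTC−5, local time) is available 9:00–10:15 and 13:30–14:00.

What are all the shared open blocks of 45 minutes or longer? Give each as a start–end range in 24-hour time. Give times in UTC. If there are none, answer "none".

Maya → UTC: 11:45–12:30, 13:00–13:30, 13:45–14:45, 15:15–18:00.
Kira → UTC: 14:00–15:15, 18:30–19:00.
Maya ∩ Kira: 14:00–14:45.
Windows ≥ 45 min: 14:00–14:45.

14:00–14:45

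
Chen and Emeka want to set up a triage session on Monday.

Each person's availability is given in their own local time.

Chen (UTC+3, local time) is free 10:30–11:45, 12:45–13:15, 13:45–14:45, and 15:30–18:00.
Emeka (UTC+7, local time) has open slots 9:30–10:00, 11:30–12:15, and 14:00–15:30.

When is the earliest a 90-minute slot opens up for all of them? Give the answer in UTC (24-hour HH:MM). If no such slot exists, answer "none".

Chen → UTC: 07:30–08:45, 09:45–10:15, 10:45–11:45, 12:30–15:00.
Emeka → UTC: 02:30–03:00, 04:30–05:15, 07:00–08:30.
Chen ∩ Emeka: 07:30–08:30.
Windows ≥ 90 min: (none).

none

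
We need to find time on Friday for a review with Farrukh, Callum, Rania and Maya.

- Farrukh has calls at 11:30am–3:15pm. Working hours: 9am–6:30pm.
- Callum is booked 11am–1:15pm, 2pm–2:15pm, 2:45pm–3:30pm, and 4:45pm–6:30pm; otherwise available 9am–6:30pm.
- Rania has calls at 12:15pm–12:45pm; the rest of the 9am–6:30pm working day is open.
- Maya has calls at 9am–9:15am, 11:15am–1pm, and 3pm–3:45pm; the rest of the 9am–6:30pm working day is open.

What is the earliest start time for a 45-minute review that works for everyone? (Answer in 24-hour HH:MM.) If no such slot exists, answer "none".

Farrukh free within 09:00–18:30: 09:00–11:30, 15:15–18:30.
Callum free within 09:00–18:30: 09:00–11:00, 13:15–14:00, 14:15–14:45, 15:30–16:45.
Rania free within 09:00–18:30: 09:00–12:15, 12:45–18:30.
Maya free within 09:00–18:30: 09:15–11:15, 13:00–15:00, 15:45–18:30.
Farrukh ∩ Callum: 09:00–11:00, 15:30–16:45.
Farrukh ∩ Callum ∩ Rania: 09:00–11:00, 15:30–16:45.
Farrukh ∩ Callum ∩ Rania ∩ Maya: 09:15–11:00, 15:45–16:45.
Windows ≥ 45 min: 09:15–11:00, 15:45–16:45.
Earliest such window starts at 09:15.

09:15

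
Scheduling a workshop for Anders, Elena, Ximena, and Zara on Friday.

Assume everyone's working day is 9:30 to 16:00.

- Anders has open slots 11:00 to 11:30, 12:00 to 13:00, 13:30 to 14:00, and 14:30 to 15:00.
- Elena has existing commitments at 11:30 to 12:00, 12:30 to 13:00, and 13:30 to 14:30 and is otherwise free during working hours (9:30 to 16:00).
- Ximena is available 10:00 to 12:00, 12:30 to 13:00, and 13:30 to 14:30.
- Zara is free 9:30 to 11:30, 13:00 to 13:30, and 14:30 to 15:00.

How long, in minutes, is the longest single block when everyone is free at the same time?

30 minutes

Elena free within 09:30–16:00: 09:30–11:30, 12:00–12:30, 13:00–13:30, 14:30–16:00.
Anders ∩ Elena: 11:00–11:30, 12:00–12:30, 14:30–15:00.
Anders ∩ Elena ∩ Ximena: 11:00–11:30.
Anders ∩ Elena ∩ Ximena ∩ Zara: 11:00–11:30.
Single common window of 30 minutes.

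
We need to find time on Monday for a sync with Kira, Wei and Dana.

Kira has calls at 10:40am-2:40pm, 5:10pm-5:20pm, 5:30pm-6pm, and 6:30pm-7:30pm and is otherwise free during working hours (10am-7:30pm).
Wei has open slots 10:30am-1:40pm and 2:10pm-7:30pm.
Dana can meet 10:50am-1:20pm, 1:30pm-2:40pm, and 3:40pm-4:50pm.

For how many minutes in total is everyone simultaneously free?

70 minutes

Kira free within 10:00–19:30: 10:00–10:40, 14:40–17:10, 17:20–17:30, 18:00–18:30.
Kira ∩ Wei: 10:30–10:40, 14:40–17:10, 17:20–17:30, 18:00–18:30.
Kira ∩ Wei ∩ Dana: 15:40–16:50.
Total common minutes: 70.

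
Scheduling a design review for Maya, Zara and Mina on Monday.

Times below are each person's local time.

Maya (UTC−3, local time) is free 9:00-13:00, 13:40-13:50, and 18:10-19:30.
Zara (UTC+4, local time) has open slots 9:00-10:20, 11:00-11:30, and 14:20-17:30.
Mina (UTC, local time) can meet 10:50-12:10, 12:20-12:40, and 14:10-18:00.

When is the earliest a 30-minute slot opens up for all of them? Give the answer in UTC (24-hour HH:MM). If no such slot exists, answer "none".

none

Maya → UTC: 12:00–16:00, 16:40–16:50, 21:10–22:30.
Zara → UTC: 05:00–06:20, 07:00–07:30, 10:20–13:30.
Mina → UTC: 10:50–12:10, 12:20–12:40, 14:10–18:00.
Maya ∩ Zara: 12:00–13:30.
Maya ∩ Zara ∩ Mina: 12:00–12:10, 12:20–12:40.
Windows ≥ 30 min: (none).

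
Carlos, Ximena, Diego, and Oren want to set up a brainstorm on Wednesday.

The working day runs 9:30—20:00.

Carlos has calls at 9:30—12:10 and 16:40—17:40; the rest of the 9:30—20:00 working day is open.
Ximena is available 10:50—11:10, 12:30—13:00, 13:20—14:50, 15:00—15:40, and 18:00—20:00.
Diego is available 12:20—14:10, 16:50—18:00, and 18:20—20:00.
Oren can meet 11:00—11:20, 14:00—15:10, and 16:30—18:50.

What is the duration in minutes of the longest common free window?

30 minutes

Carlos free within 09:30–20:00: 12:10–16:40, 17:40–20:00.
Carlos ∩ Ximena: 12:30–13:00, 13:20–14:50, 15:00–15:40, 18:00–20:00.
Carlos ∩ Ximena ∩ Diego: 12:30–13:00, 13:20–14:10, 18:20–20:00.
Carlos ∩ Ximena ∩ Diego ∩ Oren: 14:00–14:10, 18:20–18:50.
Common window lengths: 10, 30 min; longest is 30.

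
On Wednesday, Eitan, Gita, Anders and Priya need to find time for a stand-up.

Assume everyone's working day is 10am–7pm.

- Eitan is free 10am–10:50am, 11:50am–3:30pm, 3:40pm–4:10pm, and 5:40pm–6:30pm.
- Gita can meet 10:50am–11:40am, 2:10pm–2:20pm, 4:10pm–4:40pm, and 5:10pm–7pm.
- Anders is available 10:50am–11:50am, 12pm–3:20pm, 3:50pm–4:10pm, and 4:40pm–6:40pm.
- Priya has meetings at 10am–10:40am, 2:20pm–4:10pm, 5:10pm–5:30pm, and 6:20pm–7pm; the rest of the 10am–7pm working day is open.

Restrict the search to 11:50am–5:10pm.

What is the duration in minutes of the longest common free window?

Priya free within 10:00–19:00: 10:40–14:20, 16:10–17:10, 17:30–18:20.
Eitan ∩ Gita: 14:10–14:20, 17:40–18:30.
Eitan ∩ Gita ∩ Anders: 14:10–14:20, 17:40–18:30.
Eitan ∩ Gita ∩ Anders ∩ Priya: 14:10–14:20, 17:40–18:20.
Restricted to 11:50–17:10: 14:10–14:20.
Single common window of 10 minutes.

10 minutes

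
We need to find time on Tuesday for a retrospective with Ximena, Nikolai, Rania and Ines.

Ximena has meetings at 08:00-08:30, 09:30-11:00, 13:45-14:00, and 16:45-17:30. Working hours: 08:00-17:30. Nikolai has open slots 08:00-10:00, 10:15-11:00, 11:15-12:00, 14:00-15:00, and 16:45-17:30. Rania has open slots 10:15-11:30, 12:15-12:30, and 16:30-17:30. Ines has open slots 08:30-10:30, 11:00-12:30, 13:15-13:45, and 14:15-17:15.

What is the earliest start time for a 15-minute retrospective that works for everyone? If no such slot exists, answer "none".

11:15

Ximena free within 08:00–17:30: 08:30–09:30, 11:00–13:45, 14:00–16:45.
Ximena ∩ Nikolai: 08:30–09:30, 11:15–12:00, 14:00–15:00.
Ximena ∩ Nikolai ∩ Rania: 11:15–11:30.
Ximena ∩ Nikolai ∩ Rania ∩ Ines: 11:15–11:30.
Windows ≥ 15 min: 11:15–11:30.
Earliest such window starts at 11:15.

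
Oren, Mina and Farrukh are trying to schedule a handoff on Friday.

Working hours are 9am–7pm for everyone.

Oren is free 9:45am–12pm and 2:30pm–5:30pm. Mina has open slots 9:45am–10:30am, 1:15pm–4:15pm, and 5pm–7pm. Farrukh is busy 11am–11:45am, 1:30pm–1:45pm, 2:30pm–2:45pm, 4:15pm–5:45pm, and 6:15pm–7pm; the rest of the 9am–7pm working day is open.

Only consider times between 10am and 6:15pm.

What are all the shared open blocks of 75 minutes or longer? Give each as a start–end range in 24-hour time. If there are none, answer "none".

Farrukh free within 09:00–19:00: 09:00–11:00, 11:45–13:30, 13:45–14:30, 14:45–16:15, 17:45–18:15.
Oren ∩ Mina: 09:45–10:30, 14:30–16:15, 17:00–17:30.
Oren ∩ Mina ∩ Farrukh: 09:45–10:30, 14:45–16:15.
Restricted to 10:00–18:15: 10:00–10:30, 14:45–16:15.
Windows ≥ 75 min: 14:45–16:15.

14:45–16:15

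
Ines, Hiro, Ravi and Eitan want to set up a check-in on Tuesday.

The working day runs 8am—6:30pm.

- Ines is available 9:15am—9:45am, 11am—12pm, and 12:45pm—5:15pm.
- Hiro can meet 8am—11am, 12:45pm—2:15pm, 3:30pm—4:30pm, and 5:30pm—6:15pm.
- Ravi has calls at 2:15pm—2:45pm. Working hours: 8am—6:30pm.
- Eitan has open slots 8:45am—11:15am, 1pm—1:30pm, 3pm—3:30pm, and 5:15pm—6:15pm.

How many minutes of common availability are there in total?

60 minutes

Ravi free within 08:00–18:30: 08:00–14:15, 14:45–18:30.
Ines ∩ Hiro: 09:15–09:45, 12:45–14:15, 15:30–16:30.
Ines ∩ Hiro ∩ Ravi: 09:15–09:45, 12:45–14:15, 15:30–16:30.
Ines ∩ Hiro ∩ Ravi ∩ Eitan: 09:15–09:45, 13:00–13:30.
Total common minutes: 30 + 30 = 60.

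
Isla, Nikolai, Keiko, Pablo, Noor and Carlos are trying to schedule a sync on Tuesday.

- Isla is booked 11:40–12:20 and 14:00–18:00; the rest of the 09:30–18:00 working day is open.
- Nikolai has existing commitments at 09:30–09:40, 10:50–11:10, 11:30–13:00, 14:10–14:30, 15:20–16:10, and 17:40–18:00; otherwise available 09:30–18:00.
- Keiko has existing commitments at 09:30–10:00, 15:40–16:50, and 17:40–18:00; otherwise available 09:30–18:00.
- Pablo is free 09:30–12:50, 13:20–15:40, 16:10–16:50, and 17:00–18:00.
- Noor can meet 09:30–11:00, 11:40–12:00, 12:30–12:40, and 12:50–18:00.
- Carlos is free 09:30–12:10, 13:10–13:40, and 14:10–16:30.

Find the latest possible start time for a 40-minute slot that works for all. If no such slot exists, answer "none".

Isla free within 09:30–18:00: 09:30–11:40, 12:20–14:00.
Nikolai free within 09:30–18:00: 09:40–10:50, 11:10–11:30, 13:00–14:10, 14:30–15:20, 16:10–17:40.
Keiko free within 09:30–18:00: 10:00–15:40, 16:50–17:40.
Isla ∩ Nikolai: 09:40–10:50, 11:10–11:30, 13:00–14:00.
Isla ∩ Nikolai ∩ Keiko: 10:00–10:50, 11:10–11:30, 13:00–14:00.
Isla ∩ Nikolai ∩ Keiko ∩ Pablo: 10:00–10:50, 11:10–11:30, 13:20–14:00.
Isla ∩ Nikolai ∩ Keiko ∩ Pablo ∩ Noor: 10:00–10:50, 13:20–14:00.
Isla ∩ Nikolai ∩ Keiko ∩ Pablo ∩ Noor ∩ Carlos: 10:00–10:50, 13:20–13:40.
Windows ≥ 40 min: 10:00–10:50.
Latest start in the last window 10:00–10:50 is 10:50 − 40 min = 10:10.

10:10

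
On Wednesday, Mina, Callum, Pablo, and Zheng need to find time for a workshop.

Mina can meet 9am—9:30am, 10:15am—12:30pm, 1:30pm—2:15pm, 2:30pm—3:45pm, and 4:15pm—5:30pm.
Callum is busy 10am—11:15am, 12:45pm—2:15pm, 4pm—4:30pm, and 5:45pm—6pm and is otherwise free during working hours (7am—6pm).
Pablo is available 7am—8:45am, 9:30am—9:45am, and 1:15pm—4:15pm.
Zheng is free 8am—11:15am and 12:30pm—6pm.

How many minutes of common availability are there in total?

75 minutes

Callum free within 07:00–18:00: 07:00–10:00, 11:15–12:45, 14:15–16:00, 16:30–17:45.
Mina ∩ Callum: 09:00–09:30, 11:15–12:30, 14:30–15:45, 16:30–17:30.
Mina ∩ Callum ∩ Pablo: 14:30–15:45.
Mina ∩ Callum ∩ Pablo ∩ Zheng: 14:30–15:45.
Total common minutes: 75.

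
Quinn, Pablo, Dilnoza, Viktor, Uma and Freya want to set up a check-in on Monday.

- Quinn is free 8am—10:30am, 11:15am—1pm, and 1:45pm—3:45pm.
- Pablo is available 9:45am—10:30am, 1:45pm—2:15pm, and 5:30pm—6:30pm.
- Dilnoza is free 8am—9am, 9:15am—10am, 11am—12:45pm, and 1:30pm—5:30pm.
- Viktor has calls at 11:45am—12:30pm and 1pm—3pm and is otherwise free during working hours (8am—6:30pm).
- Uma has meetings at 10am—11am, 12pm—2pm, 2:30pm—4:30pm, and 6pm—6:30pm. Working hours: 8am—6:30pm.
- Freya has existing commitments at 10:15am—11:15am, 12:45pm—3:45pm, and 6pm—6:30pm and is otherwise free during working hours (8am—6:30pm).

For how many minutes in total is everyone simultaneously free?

15 minutes

Viktor free within 08:00–18:30: 08:00–11:45, 12:30–13:00, 15:00–18:30.
Uma free within 08:00–18:30: 08:00–10:00, 11:00–12:00, 14:00–14:30, 16:30–18:00.
Freya free within 08:00–18:30: 08:00–10:15, 11:15–12:45, 15:45–18:00.
Quinn ∩ Pablo: 09:45–10:30, 13:45–14:15.
Quinn ∩ Pablo ∩ Dilnoza: 09:45–10:00, 13:45–14:15.
Quinn ∩ Pablo ∩ Dilnoza ∩ Viktor: 09:45–10:00.
Quinn ∩ Pablo ∩ Dilnoza ∩ Viktor ∩ Uma: 09:45–10:00.
Quinn ∩ Pablo ∩ Dilnoza ∩ Viktor ∩ Uma ∩ Freya: 09:45–10:00.
Total common minutes: 15.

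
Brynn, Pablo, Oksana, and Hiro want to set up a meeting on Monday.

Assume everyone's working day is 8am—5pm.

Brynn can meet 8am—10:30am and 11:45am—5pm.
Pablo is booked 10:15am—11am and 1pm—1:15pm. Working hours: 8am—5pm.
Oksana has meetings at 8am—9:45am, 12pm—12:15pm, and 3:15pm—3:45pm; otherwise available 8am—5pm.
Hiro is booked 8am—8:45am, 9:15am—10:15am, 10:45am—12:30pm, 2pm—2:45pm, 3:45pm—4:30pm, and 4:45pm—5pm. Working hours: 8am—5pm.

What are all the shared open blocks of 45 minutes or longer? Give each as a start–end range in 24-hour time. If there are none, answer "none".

13:15–14:00

Pablo free within 08:00–17:00: 08:00–10:15, 11:00–13:00, 13:15–17:00.
Oksana free within 08:00–17:00: 09:45–12:00, 12:15–15:15, 15:45–17:00.
Hiro free within 08:00–17:00: 08:45–09:15, 10:15–10:45, 12:30–14:00, 14:45–15:45, 16:30–16:45.
Brynn ∩ Pablo: 08:00–10:15, 11:45–13:00, 13:15–17:00.
Brynn ∩ Pablo ∩ Oksana: 09:45–10:15, 11:45–12:00, 12:15–13:00, 13:15–15:15, 15:45–17:00.
Brynn ∩ Pablo ∩ Oksana ∩ Hiro: 12:30–13:00, 13:15–14:00, 14:45–15:15, 16:30–16:45.
Windows ≥ 45 min: 13:15–14:00.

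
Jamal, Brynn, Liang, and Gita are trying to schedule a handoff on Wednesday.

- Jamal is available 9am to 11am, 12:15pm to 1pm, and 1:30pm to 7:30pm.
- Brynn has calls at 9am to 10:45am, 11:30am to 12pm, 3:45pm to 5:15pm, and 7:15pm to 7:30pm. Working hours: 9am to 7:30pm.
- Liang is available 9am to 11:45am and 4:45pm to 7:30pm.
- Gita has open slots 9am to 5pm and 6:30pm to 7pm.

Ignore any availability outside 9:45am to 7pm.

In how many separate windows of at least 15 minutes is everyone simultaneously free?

2

Brynn free within 09:00–19:30: 10:45–11:30, 12:00–15:45, 17:15–19:15.
Jamal ∩ Brynn: 10:45–11:00, 12:15–13:00, 13:30–15:45, 17:15–19:15.
Jamal ∩ Brynn ∩ Liang: 10:45–11:00, 17:15–19:15.
Jamal ∩ Brynn ∩ Liang ∩ Gita: 10:45–11:00, 18:30–19:00.
Restricted to 09:45–19:00: 10:45–11:00, 18:30–19:00.
Windows ≥ 15 min: 10:45–11:00, 18:30–19:00.
That's 2 windows.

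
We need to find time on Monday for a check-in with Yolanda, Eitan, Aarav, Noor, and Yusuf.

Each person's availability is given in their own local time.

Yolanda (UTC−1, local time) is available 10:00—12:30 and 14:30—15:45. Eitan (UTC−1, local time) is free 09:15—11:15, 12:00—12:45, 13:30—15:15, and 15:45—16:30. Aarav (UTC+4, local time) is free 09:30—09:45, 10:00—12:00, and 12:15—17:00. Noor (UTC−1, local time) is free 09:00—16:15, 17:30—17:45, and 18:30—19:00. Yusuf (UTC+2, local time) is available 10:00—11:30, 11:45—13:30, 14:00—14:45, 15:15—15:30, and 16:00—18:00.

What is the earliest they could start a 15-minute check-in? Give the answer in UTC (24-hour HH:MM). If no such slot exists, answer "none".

11:00

Yolanda → UTC: 11:00–13:30, 15:30–16:45.
Eitan → UTC: 10:15–12:15, 13:00–13:45, 14:30–16:15, 16:45–17:30.
Aarav → UTC: 05:30–05:45, 06:00–08:00, 08:15–13:00.
Noor → UTC: 10:00–17:15, 18:30–18:45, 19:30–20:00.
Yusuf → UTC: 08:00–09:30, 09:45–11:30, 12:00–12:45, 13:15–13:30, 14:00–16:00.
Yolanda ∩ Eitan: 11:00–12:15, 13:00–13:30, 15:30–16:15.
Yolanda ∩ Eitan ∩ Aarav: 11:00–12:15.
Yolanda ∩ Eitan ∩ Aarav ∩ Noor: 11:00–12:15.
Yolanda ∩ Eitan ∩ Aarav ∩ Noor ∩ Yusuf: 11:00–11:30, 12:00–12:15.
Windows ≥ 15 min: 11:00–11:30, 12:00–12:15.
Earliest such window starts at 11:00.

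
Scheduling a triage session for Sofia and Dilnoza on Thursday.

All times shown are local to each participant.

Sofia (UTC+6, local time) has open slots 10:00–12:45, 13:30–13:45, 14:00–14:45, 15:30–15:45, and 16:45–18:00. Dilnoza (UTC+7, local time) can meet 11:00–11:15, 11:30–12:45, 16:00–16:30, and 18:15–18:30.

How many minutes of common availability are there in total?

Sofia → UTC: 04:00–06:45, 07:30–07:45, 08:00–08:45, 09:30–09:45, 10:45–12:00.
Dilnoza → UTC: 04:00–04:15, 04:30–05:45, 09:00–09:30, 11:15–11:30.
Sofia ∩ Dilnoza: 04:00–04:15, 04:30–05:45, 11:15–11:30.
Total common minutes: 15 + 75 + 15 = 105.

105 minutes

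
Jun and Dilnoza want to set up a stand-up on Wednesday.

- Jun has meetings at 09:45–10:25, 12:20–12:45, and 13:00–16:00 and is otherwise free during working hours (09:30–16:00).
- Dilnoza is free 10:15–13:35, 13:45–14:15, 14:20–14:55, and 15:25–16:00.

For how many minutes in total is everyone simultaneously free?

130 minutes

Jun free within 09:30–16:00: 09:30–09:45, 10:25–12:20, 12:45–13:00.
Jun ∩ Dilnoza: 10:25–12:20, 12:45–13:00.
Total common minutes: 115 + 15 = 130.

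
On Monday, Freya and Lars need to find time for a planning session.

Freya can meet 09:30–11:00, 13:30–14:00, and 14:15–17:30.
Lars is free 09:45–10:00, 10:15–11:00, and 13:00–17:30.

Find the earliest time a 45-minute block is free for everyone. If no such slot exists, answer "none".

Freya ∩ Lars: 09:45–10:00, 10:15–11:00, 13:30–14:00, 14:15–17:30.
Windows ≥ 45 min: 10:15–11:00, 14:15–17:30.
Earliest such window starts at 10:15.

10:15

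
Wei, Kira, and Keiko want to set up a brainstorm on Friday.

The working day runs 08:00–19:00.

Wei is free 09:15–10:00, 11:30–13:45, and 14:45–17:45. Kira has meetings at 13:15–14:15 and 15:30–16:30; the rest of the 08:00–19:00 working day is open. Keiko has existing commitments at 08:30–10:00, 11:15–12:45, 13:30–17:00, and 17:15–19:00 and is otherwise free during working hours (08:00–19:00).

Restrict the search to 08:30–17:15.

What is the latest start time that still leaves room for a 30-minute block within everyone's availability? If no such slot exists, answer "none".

12:45

Kira free within 08:00–19:00: 08:00–13:15, 14:15–15:30, 16:30–19:00.
Keiko free within 08:00–19:00: 08:00–08:30, 10:00–11:15, 12:45–13:30, 17:00–17:15.
Wei ∩ Kira: 09:15–10:00, 11:30–13:15, 14:45–15:30, 16:30–17:45.
Wei ∩ Kira ∩ Keiko: 12:45–13:15, 17:00–17:15.
Restricted to 08:30–17:15: 12:45–13:15, 17:00–17:15.
Windows ≥ 30 min: 12:45–13:15.
Latest start in the last window 12:45–13:15 is 13:15 − 30 min = 12:45.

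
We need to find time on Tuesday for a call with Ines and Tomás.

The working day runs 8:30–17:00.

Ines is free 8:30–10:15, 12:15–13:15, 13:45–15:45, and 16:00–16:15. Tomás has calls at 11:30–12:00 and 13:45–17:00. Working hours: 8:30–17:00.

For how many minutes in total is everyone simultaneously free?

Tomás free within 08:30–17:00: 08:30–11:30, 12:00–13:45.
Ines ∩ Tomás: 08:30–10:15, 12:15–13:15.
Total common minutes: 105 + 60 = 165.

165 minutes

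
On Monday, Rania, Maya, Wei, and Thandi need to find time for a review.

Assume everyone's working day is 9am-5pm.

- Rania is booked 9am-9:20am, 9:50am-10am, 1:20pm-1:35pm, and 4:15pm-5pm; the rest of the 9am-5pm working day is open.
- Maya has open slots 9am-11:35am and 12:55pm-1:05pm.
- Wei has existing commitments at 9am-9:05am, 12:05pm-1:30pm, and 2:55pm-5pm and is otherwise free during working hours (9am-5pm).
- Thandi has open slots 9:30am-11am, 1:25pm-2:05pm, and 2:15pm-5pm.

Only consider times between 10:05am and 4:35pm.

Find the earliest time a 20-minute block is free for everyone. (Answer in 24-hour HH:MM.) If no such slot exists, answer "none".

10:05

Rania free within 09:00–17:00: 09:20–09:50, 10:00–13:20, 13:35–16:15.
Wei free within 09:00–17:00: 09:05–12:05, 13:30–14:55.
Rania ∩ Maya: 09:20–09:50, 10:00–11:35, 12:55–13:05.
Rania ∩ Maya ∩ Wei: 09:20–09:50, 10:00–11:35.
Rania ∩ Maya ∩ Wei ∩ Thandi: 09:30–09:50, 10:00–11:00.
Restricted to 10:05–16:35: 10:05–11:00.
Windows ≥ 20 min: 10:05–11:00.
Earliest such window starts at 10:05.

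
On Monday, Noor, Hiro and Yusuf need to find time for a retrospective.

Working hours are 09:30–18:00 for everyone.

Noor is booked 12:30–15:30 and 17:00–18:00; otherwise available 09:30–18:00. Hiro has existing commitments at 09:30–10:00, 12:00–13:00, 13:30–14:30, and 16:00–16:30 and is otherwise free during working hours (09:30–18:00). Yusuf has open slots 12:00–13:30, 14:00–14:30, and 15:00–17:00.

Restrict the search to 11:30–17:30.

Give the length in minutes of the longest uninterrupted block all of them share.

Noor free within 09:30–18:00: 09:30–12:30, 15:30–17:00.
Hiro free within 09:30–18:00: 10:00–12:00, 13:00–13:30, 14:30–16:00, 16:30–18:00.
Noor ∩ Hiro: 10:00–12:00, 15:30–16:00, 16:30–17:00.
Noor ∩ Hiro ∩ Yusuf: 15:30–16:00, 16:30–17:00.
Restricted to 11:30–17:30: 15:30–16:00, 16:30–17:00.
Common window lengths: 30, 30 min; longest is 30.

30 minutes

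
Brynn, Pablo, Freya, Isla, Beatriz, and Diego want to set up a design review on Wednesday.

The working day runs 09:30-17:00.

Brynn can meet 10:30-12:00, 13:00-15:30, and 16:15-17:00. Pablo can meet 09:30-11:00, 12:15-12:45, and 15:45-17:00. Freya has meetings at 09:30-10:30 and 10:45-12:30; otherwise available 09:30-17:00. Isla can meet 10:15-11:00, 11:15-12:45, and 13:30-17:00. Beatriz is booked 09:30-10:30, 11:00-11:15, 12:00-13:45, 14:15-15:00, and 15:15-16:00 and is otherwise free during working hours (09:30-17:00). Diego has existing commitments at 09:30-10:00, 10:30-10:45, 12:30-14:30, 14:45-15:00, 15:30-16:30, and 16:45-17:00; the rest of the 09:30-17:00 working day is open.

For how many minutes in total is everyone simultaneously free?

Freya free within 09:30–17:00: 10:30–10:45, 12:30–17:00.
Beatriz free within 09:30–17:00: 10:30–11:00, 11:15–12:00, 13:45–14:15, 15:00–15:15, 16:00–17:00.
Diego free within 09:30–17:00: 10:00–10:30, 10:45–12:30, 14:30–14:45, 15:00–15:30, 16:30–16:45.
Brynn ∩ Pablo: 10:30–11:00, 16:15–17:00.
Brynn ∩ Pablo ∩ Freya: 10:30–10:45, 16:15–17:00.
Brynn ∩ Pablo ∩ Freya ∩ Isla: 10:30–10:45, 16:15–17:00.
Brynn ∩ Pablo ∩ Freya ∩ Isla ∩ Beatriz: 10:30–10:45, 16:15–17:00.
Brynn ∩ Pablo ∩ Freya ∩ Isla ∩ Beatriz ∩ Diego: 16:30–16:45.
Total common minutes: 15.

15 minutes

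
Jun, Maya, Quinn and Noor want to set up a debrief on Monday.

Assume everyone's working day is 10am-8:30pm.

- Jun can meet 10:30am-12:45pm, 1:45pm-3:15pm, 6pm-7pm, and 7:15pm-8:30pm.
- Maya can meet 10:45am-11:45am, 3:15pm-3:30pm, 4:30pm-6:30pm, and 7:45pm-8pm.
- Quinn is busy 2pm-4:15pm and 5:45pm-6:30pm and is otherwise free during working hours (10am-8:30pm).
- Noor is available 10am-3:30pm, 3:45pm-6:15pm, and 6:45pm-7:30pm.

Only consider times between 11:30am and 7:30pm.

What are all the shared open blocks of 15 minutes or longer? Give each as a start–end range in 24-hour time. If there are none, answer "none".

11:30–11:45

Quinn free within 10:00–20:30: 10:00–14:00, 16:15–17:45, 18:30–20:30.
Jun ∩ Maya: 10:45–11:45, 18:00–18:30, 19:45–20:00.
Jun ∩ Maya ∩ Quinn: 10:45–11:45, 19:45–20:00.
Jun ∩ Maya ∩ Quinn ∩ Noor: 10:45–11:45.
Restricted to 11:30–19:30: 11:30–11:45.
Windows ≥ 15 min: 11:30–11:45.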